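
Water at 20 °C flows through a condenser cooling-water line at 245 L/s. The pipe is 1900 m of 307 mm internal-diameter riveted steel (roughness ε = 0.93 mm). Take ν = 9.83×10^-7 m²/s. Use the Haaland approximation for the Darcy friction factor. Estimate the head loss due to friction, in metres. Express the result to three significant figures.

V = 4Q/(πD²) = 4·0.245/(π·0.307²) = 3.310 m/s
Re = VD/ν = 3.310·0.307/9.83×10^-7 = 1.03×10^6 → turbulent
ε/D = 0.93/307 = 0.00303
Haaland: f = 0.02641
h_f = f(L/D)V²/(2g) = 0.02641·(1900/0.307)·3.310²/(2·9.81) = 91.25 m

h_f ≈ 91.3 m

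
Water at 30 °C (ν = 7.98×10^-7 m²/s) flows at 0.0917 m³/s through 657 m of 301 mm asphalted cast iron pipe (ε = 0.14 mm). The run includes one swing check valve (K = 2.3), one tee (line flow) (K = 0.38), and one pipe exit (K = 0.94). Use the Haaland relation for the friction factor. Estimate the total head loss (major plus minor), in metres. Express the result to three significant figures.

H_L ≈ 3.52 m

V = 4Q/(πD²) = 1.289 m/s; V²/2g = 0.08464 m
Re = 4.86×10^5, ε/D = 4.65×10^-4 → f = 0.01738 (Haaland)
Major: h_f = f(L/D)·V²/2g = 0.01738·2183·0.08464 = 3.210 m
Minor: ΣK = 3.62; h_m = ΣK·V²/2g = 0.3064 m
Total H_L = 3.210 + 0.3064 = 3.517 m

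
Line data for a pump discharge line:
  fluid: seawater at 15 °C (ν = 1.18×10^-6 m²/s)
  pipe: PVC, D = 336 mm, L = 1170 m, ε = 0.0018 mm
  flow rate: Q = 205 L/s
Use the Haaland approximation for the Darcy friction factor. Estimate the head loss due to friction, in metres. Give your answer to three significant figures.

h_f ≈ 11.9 m

V = 4Q/(πD²) = 4·0.205/(π·0.336²) = 2.312 m/s
Re = VD/ν = 2.312·0.336/1.18×10^-6 = 6.58×10^5 → turbulent
ε/D = 0.0018/336 = 5.36×10^-6
Haaland: f = 0.01251
h_f = f(L/D)V²/(2g) = 0.01251·(1170/0.336)·2.312²/(2·9.81) = 11.87 m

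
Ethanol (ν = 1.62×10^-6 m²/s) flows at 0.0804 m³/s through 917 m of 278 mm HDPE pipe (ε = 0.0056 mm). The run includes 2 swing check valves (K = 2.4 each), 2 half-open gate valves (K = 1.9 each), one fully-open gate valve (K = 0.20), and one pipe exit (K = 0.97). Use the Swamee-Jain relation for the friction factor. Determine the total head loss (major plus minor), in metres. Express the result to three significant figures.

H_L ≈ 5.40 m

V = 4Q/(πD²) = 1.325 m/s; V²/2g = 0.08942 m
Re = 2.27×10^5, ε/D = 2.01×10^-5 → f = 0.01535 (Swamee-Jain)
Major: h_f = f(L/D)·V²/2g = 0.01535·3299·0.08942 = 4.528 m
Minor: ΣK = 9.77; h_m = ΣK·V²/2g = 0.8737 m
Total H_L = 4.528 + 0.8737 = 5.402 m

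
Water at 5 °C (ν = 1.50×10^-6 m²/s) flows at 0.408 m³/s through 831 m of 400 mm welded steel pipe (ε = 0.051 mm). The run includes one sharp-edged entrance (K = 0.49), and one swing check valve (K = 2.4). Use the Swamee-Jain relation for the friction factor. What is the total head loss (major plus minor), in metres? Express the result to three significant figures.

V = 4Q/(πD²) = 3.247 m/s; V²/2g = 0.5373 m
Re = 8.66×10^5, ε/D = 1.27×10^-4 → f = 0.01405 (Swamee-Jain)
Major: h_f = f(L/D)·V²/2g = 0.01405·2078·0.5373 = 15.68 m
Minor: ΣK = 2.89; h_m = ΣK·V²/2g = 1.553 m
Total H_L = 15.68 + 1.553 = 17.23 m

H_L ≈ 17.2 m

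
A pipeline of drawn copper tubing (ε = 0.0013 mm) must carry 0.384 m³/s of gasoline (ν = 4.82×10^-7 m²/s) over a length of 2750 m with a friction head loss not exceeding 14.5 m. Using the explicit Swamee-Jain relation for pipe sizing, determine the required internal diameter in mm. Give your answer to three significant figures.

D ≈ 477 mm

Swamee-Jain (Type III): D = 0.66·[ε^1.25·(LQ²/(gh_f))^4.75 + ν·Q^9.4·(L/(gh_f))^5.2]^0.04
LQ²/(gh_f) = 2.851; L/(gh_f) = 19.33
Term 1 = ε^1.25·(…)^4.75 = 6.36×10^-6; Term 2 = ν·Q^9.4·(…)^5.2 = 2.91×10^-4
D = 0.66·(6.36×10^-6 + 2.91×10^-4)^0.04 = 0.4770 m = 477 mm
Check: V = 2.15 m/s, Re = 2.13×10^6, f = 0.01037, h_f = 14.1 m ≈ 14.5 m ✓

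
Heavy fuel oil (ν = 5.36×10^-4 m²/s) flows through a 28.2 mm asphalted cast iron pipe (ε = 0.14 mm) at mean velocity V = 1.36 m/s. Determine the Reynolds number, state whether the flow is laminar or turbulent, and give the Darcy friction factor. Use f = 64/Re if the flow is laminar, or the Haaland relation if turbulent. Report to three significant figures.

Re = VD/ν = 1.360·0.0282/5.36×10^-4 = 71.6
Re < 2300 → laminar → f = 64/Re = 0.8945

Re ≈ 71.6; laminar; f = 64/Re ≈ 0.894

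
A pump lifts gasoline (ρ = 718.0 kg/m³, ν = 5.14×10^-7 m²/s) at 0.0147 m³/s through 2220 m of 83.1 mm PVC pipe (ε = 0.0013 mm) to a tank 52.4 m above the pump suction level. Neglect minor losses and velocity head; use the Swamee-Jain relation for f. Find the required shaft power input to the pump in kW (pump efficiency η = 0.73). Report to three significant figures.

V = 4Q/(πD²) = 2.710 m/s; Re = 4.38×10^5; ε/D = 1.56×10^-5; f = 0.01364
h_f = f(L/D)V²/2g = 136.4 m
Total head H = z + h_f = 52.4 + 136.4 = 188.8 m
P_hyd = ρgQH = 718.0·9.81·0.0147·188.8 = 19.55 kW
P_shaft = P_hyd/η = 19.55/0.73 = 26.78 kW

P_shaft ≈ 26.8 kW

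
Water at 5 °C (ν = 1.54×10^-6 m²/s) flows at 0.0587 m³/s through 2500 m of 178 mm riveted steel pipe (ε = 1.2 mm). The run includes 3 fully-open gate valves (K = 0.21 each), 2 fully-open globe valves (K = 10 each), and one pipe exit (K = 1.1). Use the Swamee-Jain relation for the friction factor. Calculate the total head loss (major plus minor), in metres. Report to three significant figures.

V = 4Q/(πD²) = 2.359 m/s; V²/2g = 0.2836 m
Re = 2.73×10^5, ε/D = 0.00674 → f = 0.03374 (Swamee-Jain)
Major: h_f = f(L/D)·V²/2g = 0.03374·14045·0.2836 = 134.4 m
Minor: ΣK = 21.7; h_m = ΣK·V²/2g = 6.163 m
Total H_L = 134.4 + 6.163 = 140.5 m

H_L ≈ 141 m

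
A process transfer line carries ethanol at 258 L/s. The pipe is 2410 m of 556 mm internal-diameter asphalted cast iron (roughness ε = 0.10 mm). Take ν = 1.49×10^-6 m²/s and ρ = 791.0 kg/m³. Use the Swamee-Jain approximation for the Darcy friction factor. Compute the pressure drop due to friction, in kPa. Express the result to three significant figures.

V = 4Q/(πD²) = 4·0.258/(π·0.556²) = 1.063 m/s
Re = VD/ν = 1.063·0.556/1.49×10^-6 = 3.97×10^5 → turbulent
ε/D = 0.10/556 = 1.80×10^-4
Swamee-Jain: f = 0.01566
h_f = f(L/D)V²/(2g) = 0.01566·(2410/0.556)·1.063²/(2·9.81) = 3.908 m
Δp = ρg·h_f = 791.0·9.81·3.908 = 30.32 kPa

Δp ≈ 30.3 kPa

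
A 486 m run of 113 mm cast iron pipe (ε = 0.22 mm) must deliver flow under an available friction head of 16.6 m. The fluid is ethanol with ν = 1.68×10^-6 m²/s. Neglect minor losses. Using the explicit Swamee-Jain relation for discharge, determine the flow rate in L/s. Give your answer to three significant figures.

Swamee-Jain (Type II): Q = -0.965·√(gD⁵h_f/L)·ln[ε/(3.7D) + √(3.17ν²L/(gD³h_f))]
√(gD⁵h_f/L) = √(9.81·0.113⁵·16.6/486) = 0.002485
ε/(3.7D) = 5.26×10^-4; √(3.17ν²L/(gD³h_f)) = 1.36×10^-4
Q = -0.965·0.002485·ln(6.622×10^-4) = 0.01755 m³/s
Check: V = 1.75 m/s, Re = 1.18×10^5, f = 0.02495, h_f = 16.7 m ≈ 16.6 m ✓

Q ≈ 17.6 L/s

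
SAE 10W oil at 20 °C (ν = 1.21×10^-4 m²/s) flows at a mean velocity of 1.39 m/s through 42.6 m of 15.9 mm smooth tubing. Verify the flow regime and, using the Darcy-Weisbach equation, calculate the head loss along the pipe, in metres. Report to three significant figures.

Re = VD/ν = 1.39·0.01590/1.21×10^-4 = 183 → laminar (Re < 2300)
f = 64/Re = 0.3504
h_f = f(L/D)V²/(2g) = 0.3504·(42.6/0.01590)·1.39²/(2·9.81) = 92.45 m

h_f ≈ 92.4 m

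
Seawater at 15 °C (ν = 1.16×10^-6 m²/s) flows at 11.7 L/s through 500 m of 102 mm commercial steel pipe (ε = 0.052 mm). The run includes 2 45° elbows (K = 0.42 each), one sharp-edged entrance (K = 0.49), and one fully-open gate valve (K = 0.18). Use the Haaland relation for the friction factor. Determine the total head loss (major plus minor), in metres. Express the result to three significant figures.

V = 4Q/(πD²) = 1.432 m/s; V²/2g = 0.1045 m
Re = 1.26×10^5, ε/D = 5.10×10^-4 → f = 0.01956 (Haaland)
Major: h_f = f(L/D)·V²/2g = 0.01956·4902·0.1045 = 10.02 m
Minor: ΣK = 1.51; h_m = ΣK·V²/2g = 0.1578 m
Total H_L = 10.02 + 0.1578 = 10.18 m

H_L ≈ 10.2 m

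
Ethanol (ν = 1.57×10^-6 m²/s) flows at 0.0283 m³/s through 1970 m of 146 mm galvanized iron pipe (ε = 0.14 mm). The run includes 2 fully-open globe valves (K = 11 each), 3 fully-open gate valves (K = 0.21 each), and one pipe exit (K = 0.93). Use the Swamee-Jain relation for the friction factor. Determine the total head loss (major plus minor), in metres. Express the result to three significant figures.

H_L ≈ 45.4 m

V = 4Q/(πD²) = 1.690 m/s; V²/2g = 0.1456 m
Re = 1.57×10^5, ε/D = 9.59×10^-4 → f = 0.02137 (Swamee-Jain)
Major: h_f = f(L/D)·V²/2g = 0.02137·13493·0.1456 = 42.00 m
Minor: ΣK = 23.6; h_m = ΣK·V²/2g = 3.431 m
Total H_L = 42.00 + 3.431 = 45.43 m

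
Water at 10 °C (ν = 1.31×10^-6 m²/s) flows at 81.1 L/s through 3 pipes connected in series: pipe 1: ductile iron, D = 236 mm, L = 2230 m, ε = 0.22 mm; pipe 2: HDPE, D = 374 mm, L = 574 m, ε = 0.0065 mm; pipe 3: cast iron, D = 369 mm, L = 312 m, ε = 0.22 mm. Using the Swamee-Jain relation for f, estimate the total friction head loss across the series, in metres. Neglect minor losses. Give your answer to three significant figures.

H ≈ 34.8 m

Pipe 1: V = 1.854 m/s, Re = 3.34×10^5, ε/D = 9.32×10^-4, f = 0.02036, h_1 = f(L/D)V²/2g = 33.71 m
Pipe 2: V = 0.7382 m/s, Re = 2.11×10^5, ε/D = 1.74×10^-5, f = 0.01554, h_2 = f(L/D)V²/2g = 0.6624 m
Pipe 3: V = 0.7584 m/s, Re = 2.14×10^5, ε/D = 5.96×10^-4, f = 0.01932, h_3 = f(L/D)V²/2g = 0.4788 m
Series → Q common, losses add: H = Σh = 34.85 m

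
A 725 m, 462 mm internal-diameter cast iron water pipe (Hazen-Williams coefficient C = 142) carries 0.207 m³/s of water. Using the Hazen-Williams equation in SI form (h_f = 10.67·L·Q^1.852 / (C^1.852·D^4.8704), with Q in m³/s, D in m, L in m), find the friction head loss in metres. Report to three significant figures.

h_f ≈ 1.86 m

h_f = 10.67·725·0.207^1.852 / (142^1.852·0.462^4.8704) = 1.858 m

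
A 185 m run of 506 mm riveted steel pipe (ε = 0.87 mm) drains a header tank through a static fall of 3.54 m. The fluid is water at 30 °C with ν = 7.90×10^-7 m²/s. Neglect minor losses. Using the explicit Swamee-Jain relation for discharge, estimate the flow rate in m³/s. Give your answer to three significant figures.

Swamee-Jain (Type II): Q = -0.965·√(gD⁵h_f/L)·ln[ε/(3.7D) + √(3.17ν²L/(gD³h_f))]
√(gD⁵h_f/L) = √(9.81·0.506⁵·3.54/185) = 0.07891
ε/(3.7D) = 4.65×10^-4; √(3.17ν²L/(gD³h_f)) = 9.02×10^-6
Q = -0.965·0.07891·ln(4.737×10^-4) = 0.5829 m³/s
Check: V = 2.90 m/s, Re = 1.86×10^6, f = 0.02267, h_f = 3.55 m ≈ 3.54 m ✓

Q ≈ 0.583 m³/s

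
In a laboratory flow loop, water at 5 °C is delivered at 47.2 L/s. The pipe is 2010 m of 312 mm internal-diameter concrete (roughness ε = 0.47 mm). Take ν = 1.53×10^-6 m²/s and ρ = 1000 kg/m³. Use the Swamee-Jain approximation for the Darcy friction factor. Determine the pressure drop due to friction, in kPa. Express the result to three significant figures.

V = 4Q/(πD²) = 4·0.0472/(π·0.312²) = 0.6174 m/s
Re = VD/ν = 0.6174·0.312/1.53×10^-6 = 1.26×10^5 → turbulent
ε/D = 0.47/312 = 0.00151
Swamee-Jain: f = 0.02358
h_f = f(L/D)V²/(2g) = 0.02358·(2010/0.312)·0.6174²/(2·9.81) = 2.951 m
Δp = ρg·h_f = 1000·9.81·2.951 = 28.95 kPa

Δp ≈ 29.0 kPa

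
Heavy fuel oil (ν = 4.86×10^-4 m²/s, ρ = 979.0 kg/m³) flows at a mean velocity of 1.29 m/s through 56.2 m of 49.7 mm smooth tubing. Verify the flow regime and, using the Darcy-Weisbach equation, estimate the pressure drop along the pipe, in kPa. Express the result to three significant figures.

Re = VD/ν = 1.29·0.04970/4.86×10^-4 = 132 → laminar (Re < 2300)
f = 64/Re = 0.4851
h_f = f(L/D)V²/(2g) = 0.4851·(56.2/0.04970)·1.29²/(2·9.81) = 46.53 m
Δp = ρg·h_f = 979.0·9.81·46.53 = 446.9 kPa

Δp ≈ 447 kPa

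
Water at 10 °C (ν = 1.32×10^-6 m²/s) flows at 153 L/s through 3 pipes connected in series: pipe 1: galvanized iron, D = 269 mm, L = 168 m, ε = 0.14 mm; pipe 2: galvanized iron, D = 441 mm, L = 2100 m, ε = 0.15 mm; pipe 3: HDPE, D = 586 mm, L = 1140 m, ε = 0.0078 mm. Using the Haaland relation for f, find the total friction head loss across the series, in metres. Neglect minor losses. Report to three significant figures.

Pipe 1: V = 2.692 m/s, Re = 5.49×10^5, ε/D = 5.20×10^-4, f = 0.01764, h_1 = f(L/D)V²/2g = 4.069 m
Pipe 2: V = 1.002 m/s, Re = 3.35×10^5, ε/D = 3.40×10^-4, f = 0.01693, h_2 = f(L/D)V²/2g = 4.122 m
Pipe 3: V = 0.5673 m/s, Re = 2.52×10^5, ε/D = 1.33×10^-5, f = 0.01492, h_3 = f(L/D)V²/2g = 0.4761 m
Series → Q common, losses add: H = Σh = 8.667 m

H ≈ 8.67 m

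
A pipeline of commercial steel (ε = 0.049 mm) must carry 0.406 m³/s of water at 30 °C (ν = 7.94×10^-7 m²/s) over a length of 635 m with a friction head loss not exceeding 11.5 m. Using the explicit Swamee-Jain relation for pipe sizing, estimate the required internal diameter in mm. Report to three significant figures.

D ≈ 402 mm

Swamee-Jain (Type III): D = 0.66·[ε^1.25·(LQ²/(gh_f))^4.75 + ν·Q^9.4·(L/(gh_f))^5.2]^0.04
LQ²/(gh_f) = 0.9278; L/(gh_f) = 5.629
Term 1 = ε^1.25·(…)^4.75 = 2.87×10^-6; Term 2 = ν·Q^9.4·(…)^5.2 = 1.32×10^-6
D = 0.66·(2.87×10^-6 + 1.32×10^-6)^0.04 = 0.4022 m = 402 mm
Check: V = 3.20 m/s, Re = 1.62×10^6, f = 0.01339, h_f = 11.0 m ≈ 11.5 m ✓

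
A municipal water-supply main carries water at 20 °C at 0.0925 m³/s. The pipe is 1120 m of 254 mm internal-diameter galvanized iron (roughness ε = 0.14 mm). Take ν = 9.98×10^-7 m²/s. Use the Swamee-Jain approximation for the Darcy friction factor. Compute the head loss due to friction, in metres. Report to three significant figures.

V = 4Q/(πD²) = 4·0.0925/(π·0.254²) = 1.826 m/s
Re = VD/ν = 1.826·0.254/9.98×10^-7 = 4.65×10^5 → turbulent
ε/D = 0.14/254 = 5.51×10^-4
Swamee-Jain: f = 0.01815
h_f = f(L/D)V²/(2g) = 0.01815·(1120/0.254)·1.826²/(2·9.81) = 13.60 m

h_f ≈ 13.6 m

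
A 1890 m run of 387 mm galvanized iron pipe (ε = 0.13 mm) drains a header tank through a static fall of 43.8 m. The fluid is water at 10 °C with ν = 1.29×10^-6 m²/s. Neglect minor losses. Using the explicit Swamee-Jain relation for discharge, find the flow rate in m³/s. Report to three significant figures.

Q ≈ 0.390 m³/s

Swamee-Jain (Type II): Q = -0.965·√(gD⁵h_f/L)·ln[ε/(3.7D) + √(3.17ν²L/(gD³h_f))]
√(gD⁵h_f/L) = √(9.81·0.387⁵·43.8/1890) = 0.04442
ε/(3.7D) = 9.08×10^-5; √(3.17ν²L/(gD³h_f)) = 2.00×10^-5
Q = -0.965·0.04442·ln(1.108×10^-4) = 0.3904 m³/s
Check: V = 3.32 m/s, Re = 9.96×10^5, f = 0.01607, h_f = 44.1 m ≈ 43.8 m ✓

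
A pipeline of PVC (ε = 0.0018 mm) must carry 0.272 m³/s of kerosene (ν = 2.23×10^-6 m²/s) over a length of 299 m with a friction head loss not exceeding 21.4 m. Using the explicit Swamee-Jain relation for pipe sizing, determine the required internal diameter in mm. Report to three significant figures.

Swamee-Jain (Type III): D = 0.66·[ε^1.25·(LQ²/(gh_f))^4.75 + ν·Q^9.4·(L/(gh_f))^5.2]^0.04
LQ²/(gh_f) = 0.1054; L/(gh_f) = 1.424
Term 1 = ε^1.25·(…)^4.75 = 1.50×10^-12; Term 2 = ν·Q^9.4·(…)^5.2 = 6.79×10^-11
D = 0.66·(1.50×10^-12 + 6.79×10^-11)^0.04 = 0.2589 m = 259 mm
Check: V = 5.17 m/s, Re = 6.00×10^5, f = 0.01280, h_f = 20.1 m ≈ 21.4 m ✓

D ≈ 259 mm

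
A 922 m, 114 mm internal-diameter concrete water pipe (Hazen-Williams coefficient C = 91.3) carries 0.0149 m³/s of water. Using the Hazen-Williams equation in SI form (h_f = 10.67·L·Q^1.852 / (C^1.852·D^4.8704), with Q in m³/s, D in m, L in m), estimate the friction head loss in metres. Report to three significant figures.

h_f = 10.67·922·0.0149^1.852 / (91.3^1.852·0.114^4.8704) = 37.33 m

h_f ≈ 37.3 m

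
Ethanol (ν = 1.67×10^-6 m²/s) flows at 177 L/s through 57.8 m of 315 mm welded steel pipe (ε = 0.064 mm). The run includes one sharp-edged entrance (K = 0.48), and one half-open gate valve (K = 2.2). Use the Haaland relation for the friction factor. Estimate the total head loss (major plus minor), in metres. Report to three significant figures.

H_L ≈ 1.45 m

V = 4Q/(πD²) = 2.271 m/s; V²/2g = 0.2629 m
Re = 4.28×10^5, ε/D = 2.03×10^-4 → f = 0.01552 (Haaland)
Major: h_f = f(L/D)·V²/2g = 0.01552·183.5·0.2629 = 0.7490 m
Minor: ΣK = 2.68; h_m = ΣK·V²/2g = 0.7046 m
Total H_L = 0.7490 + 0.7046 = 1.454 m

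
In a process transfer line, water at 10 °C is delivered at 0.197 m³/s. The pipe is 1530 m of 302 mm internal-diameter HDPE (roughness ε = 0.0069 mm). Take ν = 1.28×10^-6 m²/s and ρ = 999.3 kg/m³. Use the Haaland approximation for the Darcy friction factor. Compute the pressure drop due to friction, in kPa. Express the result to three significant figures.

Δp ≈ 245 kPa

V = 4Q/(πD²) = 4·0.197/(π·0.302²) = 2.750 m/s
Re = VD/ν = 2.750·0.302/1.28×10^-6 = 6.49×10^5 → turbulent
ε/D = 0.0069/302 = 2.28×10^-5
Haaland: f = 0.01280
h_f = f(L/D)V²/(2g) = 0.01280·(1530/0.302)·2.750²/(2·9.81) = 25.00 m
Δp = ρg·h_f = 999.3·9.81·25.00 = 245.0 kPa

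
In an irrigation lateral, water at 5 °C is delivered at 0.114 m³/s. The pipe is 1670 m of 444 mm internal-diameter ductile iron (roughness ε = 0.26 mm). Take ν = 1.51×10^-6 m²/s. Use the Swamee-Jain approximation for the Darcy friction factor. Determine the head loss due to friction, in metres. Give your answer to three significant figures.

V = 4Q/(πD²) = 4·0.114/(π·0.444²) = 0.7363 m/s
Re = VD/ν = 0.7363·0.444/1.51×10^-6 = 2.16×10^5 → turbulent
ε/D = 0.26/444 = 5.86×10^-4
Swamee-Jain: f = 0.01925
h_f = f(L/D)V²/(2g) = 0.01925·(1670/0.444)·0.7363²/(2·9.81) = 2.000 m

h_f ≈ 2.00 m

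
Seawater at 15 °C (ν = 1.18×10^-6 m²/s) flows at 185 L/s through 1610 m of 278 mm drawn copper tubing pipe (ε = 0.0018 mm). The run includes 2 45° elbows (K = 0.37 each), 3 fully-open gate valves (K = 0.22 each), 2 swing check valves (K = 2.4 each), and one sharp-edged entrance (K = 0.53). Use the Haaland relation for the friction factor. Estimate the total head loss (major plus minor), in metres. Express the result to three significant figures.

V = 4Q/(πD²) = 3.048 m/s; V²/2g = 0.4735 m
Re = 7.18×10^5, ε/D = 6.47×10^-6 → f = 0.01235 (Haaland)
Major: h_f = f(L/D)·V²/2g = 0.01235·5791·0.4735 = 33.86 m
Minor: ΣK = 6.73; h_m = ΣK·V²/2g = 3.186 m
Total H_L = 33.86 + 3.186 = 37.05 m

H_L ≈ 37.0 m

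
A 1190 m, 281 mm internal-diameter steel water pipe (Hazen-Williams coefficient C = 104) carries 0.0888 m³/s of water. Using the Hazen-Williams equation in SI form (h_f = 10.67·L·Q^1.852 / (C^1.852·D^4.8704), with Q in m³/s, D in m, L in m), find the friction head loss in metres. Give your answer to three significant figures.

h_f ≈ 12.8 m

h_f = 10.67·1190·0.0888^1.852 / (104^1.852·0.281^4.8704) = 12.75 m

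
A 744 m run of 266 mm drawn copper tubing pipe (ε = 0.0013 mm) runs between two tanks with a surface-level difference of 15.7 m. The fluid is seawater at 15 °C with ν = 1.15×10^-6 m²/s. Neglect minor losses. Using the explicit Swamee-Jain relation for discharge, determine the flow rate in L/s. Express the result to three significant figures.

Swamee-Jain (Type II): Q = -0.965·√(gD⁵h_f/L)·ln[ε/(3.7D) + √(3.17ν²L/(gD³h_f))]
√(gD⁵h_f/L) = √(9.81·0.266⁵·15.7/744) = 0.01660
ε/(3.7D) = 1.32×10^-6; √(3.17ν²L/(gD³h_f)) = 3.28×10^-5
Q = -0.965·0.01660·ln(3.412×10^-5) = 0.1648 m³/s
Check: V = 2.97 m/s, Re = 6.86×10^5, f = 0.01248, h_f = 15.6 m ≈ 15.7 m ✓

Q ≈ 165 L/s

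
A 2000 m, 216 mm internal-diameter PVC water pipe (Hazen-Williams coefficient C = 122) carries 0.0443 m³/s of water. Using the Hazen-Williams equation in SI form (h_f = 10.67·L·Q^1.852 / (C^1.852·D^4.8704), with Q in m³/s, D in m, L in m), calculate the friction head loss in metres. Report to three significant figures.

h_f = 10.67·2000·0.0443^1.852 / (122^1.852·0.216^4.8704) = 15.84 m

h_f ≈ 15.8 m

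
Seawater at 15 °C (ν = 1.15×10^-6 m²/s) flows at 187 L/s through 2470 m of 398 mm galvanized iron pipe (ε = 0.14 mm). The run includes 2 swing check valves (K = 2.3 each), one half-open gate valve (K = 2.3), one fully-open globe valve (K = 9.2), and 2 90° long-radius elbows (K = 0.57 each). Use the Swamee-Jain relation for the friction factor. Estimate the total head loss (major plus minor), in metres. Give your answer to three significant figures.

V = 4Q/(πD²) = 1.503 m/s; V²/2g = 0.1152 m
Re = 5.20×10^5, ε/D = 3.52×10^-4 → f = 0.01673 (Swamee-Jain)
Major: h_f = f(L/D)·V²/2g = 0.01673·6206·0.1152 = 11.96 m
Minor: ΣK = 17.2; h_m = ΣK·V²/2g = 1.985 m
Total H_L = 11.96 + 1.985 = 13.94 m

H_L ≈ 13.9 m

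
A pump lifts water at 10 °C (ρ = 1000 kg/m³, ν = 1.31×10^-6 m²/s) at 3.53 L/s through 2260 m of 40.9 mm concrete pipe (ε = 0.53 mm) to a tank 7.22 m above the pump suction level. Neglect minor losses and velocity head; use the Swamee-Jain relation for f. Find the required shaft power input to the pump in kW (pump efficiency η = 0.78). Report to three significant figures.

P_shaft ≈ 38.5 kW

V = 4Q/(πD²) = 2.687 m/s; Re = 8.39×10^4; ε/D = 0.0130; f = 0.04234
h_f = f(L/D)V²/2g = 860.7 m
Total head H = z + h_f = 7.22 + 860.7 = 868.0 m
P_hyd = ρgQH = 1000·9.81·0.00353·868.0 = 30.06 kW
P_shaft = P_hyd/η = 30.06/0.78 = 38.53 kW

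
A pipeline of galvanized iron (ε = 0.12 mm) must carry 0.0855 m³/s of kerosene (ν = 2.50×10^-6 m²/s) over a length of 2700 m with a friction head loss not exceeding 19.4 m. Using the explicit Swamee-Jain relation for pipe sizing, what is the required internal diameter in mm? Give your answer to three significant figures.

D ≈ 280 mm

Swamee-Jain (Type III): D = 0.66·[ε^1.25·(LQ²/(gh_f))^4.75 + ν·Q^9.4·(L/(gh_f))^5.2]^0.04
LQ²/(gh_f) = 0.1037; L/(gh_f) = 14.19
Term 1 = ε^1.25·(…)^4.75 = 2.66×10^-10; Term 2 = ν·Q^9.4·(…)^5.2 = 2.23×10^-10
D = 0.66·(2.66×10^-10 + 2.23×10^-10)^0.04 = 0.2800 m = 280 mm
Check: V = 1.39 m/s, Re = 1.56×10^5, f = 0.01904, h_f = 18.1 m ≈ 19.4 m ✓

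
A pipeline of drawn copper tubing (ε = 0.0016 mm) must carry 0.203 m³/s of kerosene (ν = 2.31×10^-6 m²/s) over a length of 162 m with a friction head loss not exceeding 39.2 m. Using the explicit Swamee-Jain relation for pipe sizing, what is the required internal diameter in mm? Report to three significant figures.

Swamee-Jain (Type III): D = 0.66·[ε^1.25·(LQ²/(gh_f))^4.75 + ν·Q^9.4·(L/(gh_f))^5.2]^0.04
LQ²/(gh_f) = 0.01736; L/(gh_f) = 0.4213
Term 1 = ε^1.25·(…)^4.75 = 2.47×10^-16; Term 2 = ν·Q^9.4·(…)^5.2 = 7.98×10^-15
D = 0.66·(2.47×10^-16 + 7.98×10^-15)^0.04 = 0.1804 m = 180 mm
Check: V = 7.95 m/s, Re = 6.20×10^5, f = 0.01276, h_f = 36.9 m ≈ 39.2 m ✓

D ≈ 180 mm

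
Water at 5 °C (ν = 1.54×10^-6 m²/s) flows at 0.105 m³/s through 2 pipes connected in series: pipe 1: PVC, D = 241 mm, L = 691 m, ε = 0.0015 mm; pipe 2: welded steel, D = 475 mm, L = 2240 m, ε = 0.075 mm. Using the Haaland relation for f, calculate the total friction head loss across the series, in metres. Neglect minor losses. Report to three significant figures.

H ≈ 12.2 m

Pipe 1: V = 2.302 m/s, Re = 3.60×10^5, ε/D = 6.22×10^-6, f = 0.01392, h_1 = f(L/D)V²/2g = 10.78 m
Pipe 2: V = 0.5925 m/s, Re = 1.83×10^5, ε/D = 1.58×10^-4, f = 0.01681, h_2 = f(L/D)V²/2g = 1.418 m
Series → Q common, losses add: H = Σh = 12.20 m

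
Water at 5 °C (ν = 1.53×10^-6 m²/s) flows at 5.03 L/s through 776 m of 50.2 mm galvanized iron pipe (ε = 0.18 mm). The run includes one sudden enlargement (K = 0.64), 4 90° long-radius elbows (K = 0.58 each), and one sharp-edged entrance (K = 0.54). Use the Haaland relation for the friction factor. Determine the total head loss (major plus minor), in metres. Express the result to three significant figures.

V = 4Q/(πD²) = 2.541 m/s; V²/2g = 0.3292 m
Re = 8.34×10^4, ε/D = 0.00359 → f = 0.02883 (Haaland)
Major: h_f = f(L/D)·V²/2g = 0.02883·15458·0.3292 = 146.7 m
Minor: ΣK = 3.50; h_m = ΣK·V²/2g = 1.152 m
Total H_L = 146.7 + 1.152 = 147.8 m

H_L ≈ 148 m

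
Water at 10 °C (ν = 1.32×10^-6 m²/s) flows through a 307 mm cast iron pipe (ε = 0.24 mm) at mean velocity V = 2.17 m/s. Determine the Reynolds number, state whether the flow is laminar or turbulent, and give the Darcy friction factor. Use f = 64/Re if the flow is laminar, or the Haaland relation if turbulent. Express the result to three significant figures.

Re ≈ 5.05×10^5; turbulent; f ≈ 0.0192

Re = VD/ν = 2.170·0.307/1.32×10^-6 = 5.05×10^5
Re > 4000 → turbulent; ε/D = 7.82×10^-4
Haaland: f = 0.01916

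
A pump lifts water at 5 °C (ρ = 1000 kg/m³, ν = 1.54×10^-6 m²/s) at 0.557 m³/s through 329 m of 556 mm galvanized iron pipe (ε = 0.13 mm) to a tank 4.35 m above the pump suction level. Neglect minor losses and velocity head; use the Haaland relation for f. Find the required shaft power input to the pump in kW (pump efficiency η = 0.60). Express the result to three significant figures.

V = 4Q/(πD²) = 2.294 m/s; Re = 8.28×10^5; ε/D = 2.34×10^-4; f = 0.01510
h_f = f(L/D)V²/2g = 2.397 m
Total head H = z + h_f = 4.35 + 2.397 = 6.747 m
P_hyd = ρgQH = 1000·9.81·0.557·6.747 = 36.87 kW
P_shaft = P_hyd/η = 36.87/0.60 = 61.45 kW

P_shaft ≈ 61.4 kW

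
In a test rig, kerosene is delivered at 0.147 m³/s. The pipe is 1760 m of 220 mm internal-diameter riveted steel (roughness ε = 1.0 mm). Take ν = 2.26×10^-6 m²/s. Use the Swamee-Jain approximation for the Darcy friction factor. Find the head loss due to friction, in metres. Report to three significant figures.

V = 4Q/(πD²) = 4·0.147/(π·0.220²) = 3.867 m/s
Re = VD/ν = 3.867·0.220/2.26×10^-6 = 3.76×10^5 → turbulent
ε/D = 1.0/220 = 0.00455
Swamee-Jain: f = 0.02990
h_f = f(L/D)V²/(2g) = 0.02990·(1760/0.220)·3.867²/(2·9.81) = 182.3 m

h_f ≈ 182 m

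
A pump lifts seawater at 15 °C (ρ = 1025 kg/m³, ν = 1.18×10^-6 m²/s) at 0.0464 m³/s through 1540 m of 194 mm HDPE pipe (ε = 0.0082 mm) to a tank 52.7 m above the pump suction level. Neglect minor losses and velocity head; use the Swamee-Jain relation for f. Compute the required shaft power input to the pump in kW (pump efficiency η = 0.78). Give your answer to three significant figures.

V = 4Q/(πD²) = 1.570 m/s; Re = 2.58×10^5; ε/D = 4.23×10^-5; f = 0.01523
h_f = f(L/D)V²/2g = 15.18 m
Total head H = z + h_f = 52.7 + 15.18 = 67.88 m
P_hyd = ρgQH = 1025·9.81·0.0464·67.88 = 31.67 kW
P_shaft = P_hyd/η = 31.67/0.78 = 40.60 kW

P_shaft ≈ 40.6 kW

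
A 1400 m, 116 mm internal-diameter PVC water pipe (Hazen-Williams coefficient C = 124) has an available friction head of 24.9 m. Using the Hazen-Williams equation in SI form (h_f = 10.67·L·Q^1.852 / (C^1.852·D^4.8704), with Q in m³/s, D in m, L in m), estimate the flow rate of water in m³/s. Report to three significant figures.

Q ≈ 0.0136 m³/s

Rearranging: Q = [h_f·C^1.852·D^4.8704 / (10.67·L)]^(1/1.852)
Q = [24.9·124^1.852·0.116^4.8704 / (10.67·1400)]^0.540 = 0.01359 m³/s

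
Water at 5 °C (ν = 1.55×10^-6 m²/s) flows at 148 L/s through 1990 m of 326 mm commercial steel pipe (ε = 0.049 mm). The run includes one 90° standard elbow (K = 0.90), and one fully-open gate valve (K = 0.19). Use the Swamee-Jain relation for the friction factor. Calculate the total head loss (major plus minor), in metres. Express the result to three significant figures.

V = 4Q/(πD²) = 1.773 m/s; V²/2g = 0.1602 m
Re = 3.73×10^5, ε/D = 1.50×10^-4 → f = 0.01549 (Swamee-Jain)
Major: h_f = f(L/D)·V²/2g = 0.01549·6104·0.1602 = 15.15 m
Minor: ΣK = 1.09; h_m = ΣK·V²/2g = 0.1747 m
Total H_L = 15.15 + 0.1747 = 15.33 m

H_L ≈ 15.3 m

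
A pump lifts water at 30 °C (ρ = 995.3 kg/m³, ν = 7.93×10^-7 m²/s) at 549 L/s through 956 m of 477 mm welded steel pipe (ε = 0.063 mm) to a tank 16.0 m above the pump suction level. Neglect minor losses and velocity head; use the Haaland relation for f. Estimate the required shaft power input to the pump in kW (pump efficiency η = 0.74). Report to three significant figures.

V = 4Q/(πD²) = 3.072 m/s; Re = 1.85×10^6; ε/D = 1.32×10^-4; f = 0.01331
h_f = f(L/D)V²/2g = 12.83 m
Total head H = z + h_f = 16.0 + 12.83 = 28.83 m
P_hyd = ρgQH = 995.3·9.81·0.549·28.83 = 154.6 kW
P_shaft = P_hyd/η = 154.6/0.74 = 208.9 kW

P_shaft ≈ 209 kW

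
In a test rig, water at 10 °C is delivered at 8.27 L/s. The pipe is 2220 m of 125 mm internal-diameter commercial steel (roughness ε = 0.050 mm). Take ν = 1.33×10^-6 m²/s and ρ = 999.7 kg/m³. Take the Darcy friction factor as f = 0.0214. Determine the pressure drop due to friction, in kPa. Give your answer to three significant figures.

V = 4Q/(πD²) = 4·0.00827/(π·0.125²) = 0.6739 m/s
h_f = f(L/D)V²/(2g) = 0.02140·(2220/0.125)·0.6739²/(2·9.81) = 8.797 m
Δp = ρg·h_f = 999.7·9.81·8.797 = 86.28 kPa

Δp ≈ 86.3 kPa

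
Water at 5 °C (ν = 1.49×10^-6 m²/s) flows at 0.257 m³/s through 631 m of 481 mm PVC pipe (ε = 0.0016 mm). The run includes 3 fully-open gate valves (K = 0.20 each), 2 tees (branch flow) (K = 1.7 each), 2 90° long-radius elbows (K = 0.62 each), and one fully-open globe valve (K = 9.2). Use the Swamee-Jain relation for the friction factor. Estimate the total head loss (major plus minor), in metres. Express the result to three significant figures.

V = 4Q/(πD²) = 1.414 m/s; V²/2g = 0.1020 m
Re = 4.57×10^5, ε/D = 3.33×10^-6 → f = 0.01336 (Swamee-Jain)
Major: h_f = f(L/D)·V²/2g = 0.01336·1312·0.1020 = 1.786 m
Minor: ΣK = 14.4; h_m = ΣK·V²/2g = 1.472 m
Total H_L = 1.786 + 1.472 = 3.259 m

H_L ≈ 3.26 m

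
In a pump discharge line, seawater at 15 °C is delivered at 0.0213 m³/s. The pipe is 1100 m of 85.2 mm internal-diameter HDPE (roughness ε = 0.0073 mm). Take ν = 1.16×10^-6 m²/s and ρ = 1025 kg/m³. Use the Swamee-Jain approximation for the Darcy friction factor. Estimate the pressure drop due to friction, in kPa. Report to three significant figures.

V = 4Q/(πD²) = 4·0.0213/(π·0.0852²) = 3.736 m/s
Re = VD/ν = 3.736·0.0852/1.16×10^-6 = 2.74×10^5 → turbulent
ε/D = 0.0073/85.2 = 8.57×10^-5
Swamee-Jain: f = 0.01550
h_f = f(L/D)V²/(2g) = 0.01550·(1100/0.0852)·3.736²/(2·9.81) = 142.4 m
Δp = ρg·h_f = 1025·9.81·142.4 = 1431 kPa

Δp ≈ 1430 kPa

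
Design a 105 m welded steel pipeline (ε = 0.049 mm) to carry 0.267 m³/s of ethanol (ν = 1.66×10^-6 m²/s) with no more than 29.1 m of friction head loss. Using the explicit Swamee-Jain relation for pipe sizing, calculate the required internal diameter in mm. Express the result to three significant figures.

D ≈ 203 mm

Swamee-Jain (Type III): D = 0.66·[ε^1.25·(LQ²/(gh_f))^4.75 + ν·Q^9.4·(L/(gh_f))^5.2]^0.04
LQ²/(gh_f) = 0.02622; L/(gh_f) = 0.3678
Term 1 = ε^1.25·(…)^4.75 = 1.26×10^-13; Term 2 = ν·Q^9.4·(…)^5.2 = 3.72×10^-14
D = 0.66·(1.26×10^-13 + 3.72×10^-14)^0.04 = 0.2033 m = 203 mm
Check: V = 8.23 m/s, Re = 1.01×10^6, f = 0.01519, h_f = 27.1 m ≈ 29.1 m ✓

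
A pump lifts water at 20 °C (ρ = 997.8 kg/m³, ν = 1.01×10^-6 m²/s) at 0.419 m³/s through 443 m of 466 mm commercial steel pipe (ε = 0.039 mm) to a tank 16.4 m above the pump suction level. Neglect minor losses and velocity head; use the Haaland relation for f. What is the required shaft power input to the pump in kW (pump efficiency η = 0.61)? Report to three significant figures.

V = 4Q/(πD²) = 2.457 m/s; Re = 1.13×10^6; ε/D = 8.37×10^-5; f = 0.01294
h_f = f(L/D)V²/2g = 3.784 m
Total head H = z + h_f = 16.4 + 3.784 = 20.18 m
P_hyd = ρgQH = 997.8·9.81·0.419·20.18 = 82.78 kW
P_shaft = P_hyd/η = 82.78/0.61 = 135.7 kW

P_shaft ≈ 136 kW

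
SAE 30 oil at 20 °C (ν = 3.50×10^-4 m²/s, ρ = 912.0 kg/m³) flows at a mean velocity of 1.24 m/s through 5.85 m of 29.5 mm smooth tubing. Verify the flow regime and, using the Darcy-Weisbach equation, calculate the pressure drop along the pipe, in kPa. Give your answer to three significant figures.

Re = VD/ν = 1.24·0.02950/3.50×10^-4 = 105 → laminar (Re < 2300)
f = 64/Re = 0.6124
h_f = f(L/D)V²/(2g) = 0.6124·(5.85/0.02950)·1.24²/(2·9.81) = 9.517 m
Δp = ρg·h_f = 912.0·9.81·9.517 = 85.14 kPa

Δp ≈ 85.1 kPa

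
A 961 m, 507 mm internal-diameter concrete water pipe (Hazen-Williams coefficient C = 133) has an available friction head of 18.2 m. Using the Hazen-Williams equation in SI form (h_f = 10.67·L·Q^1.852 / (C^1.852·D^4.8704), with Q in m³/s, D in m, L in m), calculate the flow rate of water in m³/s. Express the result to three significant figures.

Q ≈ 0.729 m³/s

Rearranging: Q = [h_f·C^1.852·D^4.8704 / (10.67·L)]^(1/1.852)
Q = [18.2·133^1.852·0.507^4.8704 / (10.67·961)]^0.540 = 0.7291 m³/s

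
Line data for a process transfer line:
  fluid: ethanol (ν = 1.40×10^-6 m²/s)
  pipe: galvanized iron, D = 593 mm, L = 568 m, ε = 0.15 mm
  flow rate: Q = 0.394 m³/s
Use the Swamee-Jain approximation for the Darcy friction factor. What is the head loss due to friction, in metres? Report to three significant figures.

V = 4Q/(πD²) = 4·0.394/(π·0.593²) = 1.427 m/s
Re = VD/ν = 1.427·0.593/1.40×10^-6 = 6.04×10^5 → turbulent
ε/D = 0.15/593 = 2.53×10^-4
Swamee-Jain: f = 0.01577
h_f = f(L/D)V²/(2g) = 0.01577·(568/0.593)·1.427²/(2·9.81) = 1.567 m

h_f ≈ 1.57 m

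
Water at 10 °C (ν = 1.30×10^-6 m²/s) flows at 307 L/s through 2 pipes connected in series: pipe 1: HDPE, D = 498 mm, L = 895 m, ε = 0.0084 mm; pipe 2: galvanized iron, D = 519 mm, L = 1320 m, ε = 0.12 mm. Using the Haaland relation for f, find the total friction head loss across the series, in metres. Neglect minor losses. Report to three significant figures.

Pipe 1: V = 1.576 m/s, Re = 6.04×10^5, ε/D = 1.69×10^-5, f = 0.01286, h_1 = f(L/D)V²/2g = 2.926 m
Pipe 2: V = 1.451 m/s, Re = 5.79×10^5, ε/D = 2.31×10^-4, f = 0.01541, h_2 = f(L/D)V²/2g = 4.206 m
Series → Q common, losses add: H = Σh = 7.132 m

H ≈ 7.13 m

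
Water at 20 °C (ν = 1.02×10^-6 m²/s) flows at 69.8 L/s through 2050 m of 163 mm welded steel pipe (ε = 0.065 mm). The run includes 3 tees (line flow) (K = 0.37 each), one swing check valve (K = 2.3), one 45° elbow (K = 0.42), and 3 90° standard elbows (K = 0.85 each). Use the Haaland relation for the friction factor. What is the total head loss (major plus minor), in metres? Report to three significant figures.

H_L ≈ 124 m

V = 4Q/(πD²) = 3.345 m/s; V²/2g = 0.5703 m
Re = 5.35×10^5, ε/D = 3.99×10^-4 → f = 0.01684 (Haaland)
Major: h_f = f(L/D)·V²/2g = 0.01684·12577·0.5703 = 120.8 m
Minor: ΣK = 6.38; h_m = ΣK·V²/2g = 3.638 m
Total H_L = 120.8 + 3.638 = 124.4 m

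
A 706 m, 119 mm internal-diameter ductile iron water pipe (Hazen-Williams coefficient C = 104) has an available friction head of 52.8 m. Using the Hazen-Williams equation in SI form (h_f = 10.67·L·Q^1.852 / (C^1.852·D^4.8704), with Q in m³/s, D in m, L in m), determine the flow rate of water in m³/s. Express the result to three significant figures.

Rearranging: Q = [h_f·C^1.852·D^4.8704 / (10.67·L)]^(1/1.852)
Q = [52.8·104^1.852·0.119^4.8704 / (10.67·706)]^0.540 = 0.02646 m³/s

Q ≈ 0.0265 m³/s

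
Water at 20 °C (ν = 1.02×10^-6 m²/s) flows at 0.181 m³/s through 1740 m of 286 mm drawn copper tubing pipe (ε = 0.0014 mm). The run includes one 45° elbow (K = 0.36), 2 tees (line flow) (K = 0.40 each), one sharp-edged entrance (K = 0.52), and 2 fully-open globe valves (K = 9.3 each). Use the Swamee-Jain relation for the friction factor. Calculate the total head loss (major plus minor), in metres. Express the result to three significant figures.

V = 4Q/(πD²) = 2.817 m/s; V²/2g = 0.4046 m
Re = 7.90×10^5, ε/D = 4.90×10^-6 → f = 0.01219 (Swamee-Jain)
Major: h_f = f(L/D)·V²/2g = 0.01219·6084·0.4046 = 30.00 m
Minor: ΣK = 20.3; h_m = ΣK·V²/2g = 8.205 m
Total H_L = 30.00 + 8.205 = 38.20 m

H_L ≈ 38.2 m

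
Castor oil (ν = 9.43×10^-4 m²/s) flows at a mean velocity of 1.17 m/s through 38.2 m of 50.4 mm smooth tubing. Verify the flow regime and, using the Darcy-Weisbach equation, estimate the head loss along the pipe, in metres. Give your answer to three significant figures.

Re = VD/ν = 1.17·0.05040/9.43×10^-4 = 62.5 → laminar (Re < 2300)
f = 64/Re = 1.023
h_f = f(L/D)V²/(2g) = 1.023·(38.2/0.05040)·1.17²/(2·9.81) = 54.12 m

h_f ≈ 54.1 m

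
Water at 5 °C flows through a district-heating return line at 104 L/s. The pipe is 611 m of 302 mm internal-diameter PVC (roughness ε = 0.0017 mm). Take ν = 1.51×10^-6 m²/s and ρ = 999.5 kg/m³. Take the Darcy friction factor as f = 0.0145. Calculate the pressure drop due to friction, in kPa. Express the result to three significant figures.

V = 4Q/(πD²) = 4·0.104/(π·0.302²) = 1.452 m/s
h_f = f(L/D)V²/(2g) = 0.01450·(611/0.302)·1.452²/(2·9.81) = 3.152 m
Δp = ρg·h_f = 999.5·9.81·3.152 = 30.90 kPa

Δp ≈ 30.9 kPa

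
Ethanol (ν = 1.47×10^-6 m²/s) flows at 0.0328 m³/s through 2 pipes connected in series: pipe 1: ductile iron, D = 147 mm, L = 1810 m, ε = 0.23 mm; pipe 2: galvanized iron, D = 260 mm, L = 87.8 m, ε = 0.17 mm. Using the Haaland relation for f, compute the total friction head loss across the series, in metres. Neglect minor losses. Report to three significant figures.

H ≈ 54.0 m

Pipe 1: V = 1.933 m/s, Re = 1.93×10^5, ε/D = 0.00156, f = 0.02296, h_1 = f(L/D)V²/2g = 53.82 m
Pipe 2: V = 0.6178 m/s, Re = 1.09×10^5, ε/D = 6.54×10^-4, f = 0.02049, h_2 = f(L/D)V²/2g = 0.1346 m
Series → Q common, losses add: H = Σh = 53.96 m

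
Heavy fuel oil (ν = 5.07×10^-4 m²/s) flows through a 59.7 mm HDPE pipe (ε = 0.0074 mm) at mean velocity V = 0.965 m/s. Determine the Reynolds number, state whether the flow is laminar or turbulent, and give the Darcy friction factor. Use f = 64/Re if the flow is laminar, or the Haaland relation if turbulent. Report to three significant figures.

Re ≈ 114; laminar; f = 64/Re ≈ 0.563

Re = VD/ν = 0.9650·0.0597/5.07×10^-4 = 114
Re < 2300 → laminar → f = 64/Re = 0.5632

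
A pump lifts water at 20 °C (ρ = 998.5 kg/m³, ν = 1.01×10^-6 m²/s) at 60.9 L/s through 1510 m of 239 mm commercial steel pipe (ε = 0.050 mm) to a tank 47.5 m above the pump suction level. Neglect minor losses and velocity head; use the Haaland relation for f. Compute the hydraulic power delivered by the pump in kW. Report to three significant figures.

V = 4Q/(πD²) = 1.357 m/s; Re = 3.21×10^5; ε/D = 2.09×10^-4; f = 0.01602
h_f = f(L/D)V²/2g = 9.504 m
Total head H = z + h_f = 47.5 + 9.504 = 57.00 m
P_hyd = ρgQH = 998.5·9.81·0.0609·57.00 = 34.00 kW

P_hyd ≈ 34.0 kW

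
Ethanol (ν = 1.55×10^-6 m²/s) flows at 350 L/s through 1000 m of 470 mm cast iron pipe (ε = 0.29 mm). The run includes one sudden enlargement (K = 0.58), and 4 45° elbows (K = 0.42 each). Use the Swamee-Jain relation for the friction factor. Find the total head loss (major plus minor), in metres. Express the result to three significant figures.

H_L ≈ 8.55 m

V = 4Q/(πD²) = 2.017 m/s; V²/2g = 0.2074 m
Re = 6.12×10^5, ε/D = 6.17×10^-4 → f = 0.01832 (Swamee-Jain)
Major: h_f = f(L/D)·V²/2g = 0.01832·2128·0.2074 = 8.086 m
Minor: ΣK = 2.26; h_m = ΣK·V²/2g = 0.4688 m
Total H_L = 8.086 + 0.4688 = 8.555 m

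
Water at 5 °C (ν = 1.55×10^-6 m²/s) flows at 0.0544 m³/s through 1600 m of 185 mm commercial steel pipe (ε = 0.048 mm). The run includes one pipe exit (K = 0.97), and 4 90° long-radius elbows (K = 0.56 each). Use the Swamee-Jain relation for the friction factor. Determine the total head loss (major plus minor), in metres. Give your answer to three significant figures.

H_L ≈ 31.6 m

V = 4Q/(πD²) = 2.024 m/s; V²/2g = 0.2088 m
Re = 2.42×10^5, ε/D = 2.59×10^-4 → f = 0.01715 (Swamee-Jain)
Major: h_f = f(L/D)·V²/2g = 0.01715·8649·0.2088 = 30.97 m
Minor: ΣK = 3.21; h_m = ΣK·V²/2g = 0.6701 m
Total H_L = 30.97 + 0.6701 = 31.64 m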